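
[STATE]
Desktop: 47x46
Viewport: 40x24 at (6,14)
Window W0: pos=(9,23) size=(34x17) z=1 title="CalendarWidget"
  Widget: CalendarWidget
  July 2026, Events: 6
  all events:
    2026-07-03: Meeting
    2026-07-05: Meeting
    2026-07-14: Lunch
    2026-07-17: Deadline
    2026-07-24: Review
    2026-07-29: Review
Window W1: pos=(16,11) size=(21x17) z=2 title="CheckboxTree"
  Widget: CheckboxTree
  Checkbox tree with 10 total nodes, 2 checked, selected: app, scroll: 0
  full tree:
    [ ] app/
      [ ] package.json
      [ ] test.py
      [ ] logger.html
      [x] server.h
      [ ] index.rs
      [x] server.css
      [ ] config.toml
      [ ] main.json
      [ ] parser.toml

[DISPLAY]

          ┃>[-] app/          ┃         
          ┃   [ ] package.json┃         
          ┃   [ ] test.py     ┃         
          ┃   [ ] logger.html ┃         
          ┃   [x] server.h    ┃         
          ┃   [ ] index.rs    ┃         
          ┃   [x] server.css  ┃         
          ┃   [ ] config.toml ┃         
          ┃   [ ] main.json   ┃         
   ┏━━━━━━┃   [ ] parser.toml ┃━━━━━┓   
   ┃ Calen┃                   ┃     ┃   
   ┠──────┃                   ┃─────┨   
   ┃      ┃                   ┃     ┃   
   ┃Mo Tu ┗━━━━━━━━━━━━━━━━━━━┛     ┃   
   ┃       1  2  3*  4  5*          ┃   
   ┃ 6  7  8  9 10 11 12            ┃   
   ┃13 14* 15 16 17* 18 19          ┃   
   ┃20 21 22 23 24* 25 26           ┃   
   ┃27 28 29* 30 31                 ┃   
   ┃                                ┃   
   ┃                                ┃   
   ┃                                ┃   
   ┃                                ┃   
   ┃                                ┃   


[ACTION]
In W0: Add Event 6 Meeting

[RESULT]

          ┃>[-] app/          ┃         
          ┃   [ ] package.json┃         
          ┃   [ ] test.py     ┃         
          ┃   [ ] logger.html ┃         
          ┃   [x] server.h    ┃         
          ┃   [ ] index.rs    ┃         
          ┃   [x] server.css  ┃         
          ┃   [ ] config.toml ┃         
          ┃   [ ] main.json   ┃         
   ┏━━━━━━┃   [ ] parser.toml ┃━━━━━┓   
   ┃ Calen┃                   ┃     ┃   
   ┠──────┃                   ┃─────┨   
   ┃      ┃                   ┃     ┃   
   ┃Mo Tu ┗━━━━━━━━━━━━━━━━━━━┛     ┃   
   ┃       1  2  3*  4  5*          ┃   
   ┃ 6*  7  8  9 10 11 12           ┃   
   ┃13 14* 15 16 17* 18 19          ┃   
   ┃20 21 22 23 24* 25 26           ┃   
   ┃27 28 29* 30 31                 ┃   
   ┃                                ┃   
   ┃                                ┃   
   ┃                                ┃   
   ┃                                ┃   
   ┃                                ┃   


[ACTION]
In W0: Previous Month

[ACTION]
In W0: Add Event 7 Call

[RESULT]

          ┃>[-] app/          ┃         
          ┃   [ ] package.json┃         
          ┃   [ ] test.py     ┃         
          ┃   [ ] logger.html ┃         
          ┃   [x] server.h    ┃         
          ┃   [ ] index.rs    ┃         
          ┃   [x] server.css  ┃         
          ┃   [ ] config.toml ┃         
          ┃   [ ] main.json   ┃         
   ┏━━━━━━┃   [ ] parser.toml ┃━━━━━┓   
   ┃ Calen┃                   ┃     ┃   
   ┠──────┃                   ┃─────┨   
   ┃      ┃                   ┃     ┃   
   ┃Mo Tu ┗━━━━━━━━━━━━━━━━━━━┛     ┃   
   ┃ 1  2  3  4  5  6  7*           ┃   
   ┃ 8  9 10 11 12 13 14            ┃   
   ┃15 16 17 18 19 20 21            ┃   
   ┃22 23 24 25 26 27 28            ┃   
   ┃29 30                           ┃   
   ┃                                ┃   
   ┃                                ┃   
   ┃                                ┃   
   ┃                                ┃   
   ┃                                ┃   


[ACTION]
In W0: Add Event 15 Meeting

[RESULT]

          ┃>[-] app/          ┃         
          ┃   [ ] package.json┃         
          ┃   [ ] test.py     ┃         
          ┃   [ ] logger.html ┃         
          ┃   [x] server.h    ┃         
          ┃   [ ] index.rs    ┃         
          ┃   [x] server.css  ┃         
          ┃   [ ] config.toml ┃         
          ┃   [ ] main.json   ┃         
   ┏━━━━━━┃   [ ] parser.toml ┃━━━━━┓   
   ┃ Calen┃                   ┃     ┃   
   ┠──────┃                   ┃─────┨   
   ┃      ┃                   ┃     ┃   
   ┃Mo Tu ┗━━━━━━━━━━━━━━━━━━━┛     ┃   
   ┃ 1  2  3  4  5  6  7*           ┃   
   ┃ 8  9 10 11 12 13 14            ┃   
   ┃15* 16 17 18 19 20 21           ┃   
   ┃22 23 24 25 26 27 28            ┃   
   ┃29 30                           ┃   
   ┃                                ┃   
   ┃                                ┃   
   ┃                                ┃   
   ┃                                ┃   
   ┃                                ┃   


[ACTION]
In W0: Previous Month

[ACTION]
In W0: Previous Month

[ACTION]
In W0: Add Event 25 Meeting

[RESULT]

          ┃>[-] app/          ┃         
          ┃   [ ] package.json┃         
          ┃   [ ] test.py     ┃         
          ┃   [ ] logger.html ┃         
          ┃   [x] server.h    ┃         
          ┃   [ ] index.rs    ┃         
          ┃   [x] server.css  ┃         
          ┃   [ ] config.toml ┃         
          ┃   [ ] main.json   ┃         
   ┏━━━━━━┃   [ ] parser.toml ┃━━━━━┓   
   ┃ Calen┃                   ┃     ┃   
   ┠──────┃                   ┃─────┨   
   ┃      ┃                   ┃     ┃   
   ┃Mo Tu ┗━━━━━━━━━━━━━━━━━━━┛     ┃   
   ┃       1  2  3  4  5            ┃   
   ┃ 6  7  8  9 10 11 12            ┃   
   ┃13 14 15 16 17 18 19            ┃   
   ┃20 21 22 23 24 25* 26           ┃   
   ┃27 28 29 30                     ┃   
   ┃                                ┃   
   ┃                                ┃   
   ┃                                ┃   
   ┃                                ┃   
   ┃                                ┃   


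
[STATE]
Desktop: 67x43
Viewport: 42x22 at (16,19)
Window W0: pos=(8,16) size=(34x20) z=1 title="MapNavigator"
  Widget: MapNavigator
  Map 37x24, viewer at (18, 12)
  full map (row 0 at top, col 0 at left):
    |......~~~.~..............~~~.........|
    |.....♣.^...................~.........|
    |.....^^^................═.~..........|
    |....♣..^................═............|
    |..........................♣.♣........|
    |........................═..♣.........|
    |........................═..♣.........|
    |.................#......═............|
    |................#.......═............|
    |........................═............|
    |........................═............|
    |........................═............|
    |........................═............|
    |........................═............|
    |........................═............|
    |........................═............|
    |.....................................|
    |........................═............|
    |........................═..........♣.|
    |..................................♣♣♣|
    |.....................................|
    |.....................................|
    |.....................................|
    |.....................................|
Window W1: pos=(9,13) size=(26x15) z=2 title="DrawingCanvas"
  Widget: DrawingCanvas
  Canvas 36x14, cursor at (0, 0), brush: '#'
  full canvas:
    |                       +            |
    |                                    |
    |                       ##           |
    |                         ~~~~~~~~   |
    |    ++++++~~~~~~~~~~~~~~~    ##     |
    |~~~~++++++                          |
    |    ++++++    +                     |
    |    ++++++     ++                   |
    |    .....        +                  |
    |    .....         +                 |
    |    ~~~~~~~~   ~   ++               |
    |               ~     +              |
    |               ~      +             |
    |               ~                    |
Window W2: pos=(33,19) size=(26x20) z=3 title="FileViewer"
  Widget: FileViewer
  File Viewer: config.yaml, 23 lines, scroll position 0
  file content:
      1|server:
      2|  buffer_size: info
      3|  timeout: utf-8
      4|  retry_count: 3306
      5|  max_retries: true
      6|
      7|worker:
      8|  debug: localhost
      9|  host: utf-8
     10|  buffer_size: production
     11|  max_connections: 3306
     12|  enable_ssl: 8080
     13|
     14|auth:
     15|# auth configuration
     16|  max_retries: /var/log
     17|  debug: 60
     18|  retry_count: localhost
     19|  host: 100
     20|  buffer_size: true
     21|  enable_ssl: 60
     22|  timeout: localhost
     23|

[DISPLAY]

                 ┏━━━━━━━━━━━━━━━━━━━━━━━━
++++~~~~~~~~~~~~~┃ FileViewer             
++++             ┠────────────────────────
++++    +        ┃server:                ▲
++++     ++      ┃  buffer_size: info    █
...        +     ┃  timeout: utf-8       ░
...         +    ┃  retry_count: 3306    ░
~~~~~~   ~   ++  ┃  max_retries: true    ░
━━━━━━━━━━━━━━━━━┃                       ░
...............═.┃worker:                ░
...............═.┃  debug: localhost     ░
...............═.┃  host: utf-8          ░
.................┃  buffer_size: producti░
...............═.┃  max_connections: 3306░
...............═.┃  enable_ssl: 8080     ░
.................┃                       ░
━━━━━━━━━━━━━━━━━┃auth:                  ░
                 ┃# auth configuration   ░
                 ┃  max_retries: /var/log▼
                 ┗━━━━━━━━━━━━━━━━━━━━━━━━
                                          
                                          


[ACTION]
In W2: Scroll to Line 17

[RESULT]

                 ┏━━━━━━━━━━━━━━━━━━━━━━━━
++++~~~~~~~~~~~~~┃ FileViewer             
++++             ┠────────────────────────
++++    +        ┃  debug: localhost     ▲
++++     ++      ┃  host: utf-8          ░
...        +     ┃  buffer_size: producti░
...         +    ┃  max_connections: 3306░
~~~~~~   ~   ++  ┃  enable_ssl: 8080     ░
━━━━━━━━━━━━━━━━━┃                       ░
...............═.┃auth:                  ░
...............═.┃# auth configuration   ░
...............═.┃  max_retries: /var/log░
.................┃  debug: 60            ░
...............═.┃  retry_count: localhos░
...............═.┃  host: 100            ░
.................┃  buffer_size: true    ░
━━━━━━━━━━━━━━━━━┃  enable_ssl: 60       ░
                 ┃  timeout: localhost   █
                 ┃                       ▼
                 ┗━━━━━━━━━━━━━━━━━━━━━━━━
                                          
                                          


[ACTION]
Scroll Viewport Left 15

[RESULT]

       ┃┃                       ┏━━━━━━━━━
       ┃┃    ++++++~~~~~~~~~~~~~┃ FileView
       ┃┃~~~~++++++             ┠─────────
       ┃┃    ++++++    +        ┃  debug: 
       ┃┃    ++++++     ++      ┃  host: u
       ┃┃    .....        +     ┃  buffer_
       ┃┃    .....         +    ┃  max_con
       ┃┃    ~~~~~~~~   ~   ++  ┃  enable_
       ┃┗━━━━━━━━━━━━━━━━━━━━━━━┃         
       ┃......................═.┃auth:    
       ┃......................═.┃# auth co
       ┃......................═.┃  max_ret
       ┃........................┃  debug: 
       ┃......................═.┃  retry_c
       ┃......................═.┃  host: 1
       ┃........................┃  buffer_
       ┗━━━━━━━━━━━━━━━━━━━━━━━━┃  enable_
                                ┃  timeout
                                ┃         
                                ┗━━━━━━━━━
                                          
                                          


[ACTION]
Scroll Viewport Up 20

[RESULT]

                                          
                                          
                                          
                                          
                                          
                                          
                                          
                                          
                                          
                                          
                                          
                                          
                                          
        ┏━━━━━━━━━━━━━━━━━━━━━━━━┓        
        ┃ DrawingCanvas          ┃        
        ┠────────────────────────┨        
       ┏┃+                      +┃━━━━━━┓ 
       ┃┃                        ┃      ┃ 
       ┠┃                       #┃──────┨ 
       ┃┃                       ┏━━━━━━━━━
       ┃┃    ++++++~~~~~~~~~~~~~┃ FileView
       ┃┃~~~~++++++             ┠─────────


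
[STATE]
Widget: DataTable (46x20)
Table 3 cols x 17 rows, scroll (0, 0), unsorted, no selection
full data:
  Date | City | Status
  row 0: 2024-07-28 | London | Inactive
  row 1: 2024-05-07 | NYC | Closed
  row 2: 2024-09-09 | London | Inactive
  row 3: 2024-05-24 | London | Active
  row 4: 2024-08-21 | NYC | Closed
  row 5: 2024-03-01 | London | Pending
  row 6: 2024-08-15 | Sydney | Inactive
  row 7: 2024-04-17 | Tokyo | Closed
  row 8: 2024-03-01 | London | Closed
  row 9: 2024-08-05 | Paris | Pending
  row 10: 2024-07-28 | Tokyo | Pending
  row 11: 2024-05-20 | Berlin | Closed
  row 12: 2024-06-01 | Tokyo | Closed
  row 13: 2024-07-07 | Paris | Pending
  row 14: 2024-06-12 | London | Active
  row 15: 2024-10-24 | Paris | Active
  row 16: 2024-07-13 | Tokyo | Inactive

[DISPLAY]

Date      │City  │Status                      
──────────┼──────┼────────                    
2024-07-28│London│Inactive                    
2024-05-07│NYC   │Closed                      
2024-09-09│London│Inactive                    
2024-05-24│London│Active                      
2024-08-21│NYC   │Closed                      
2024-03-01│London│Pending                     
2024-08-15│Sydney│Inactive                    
2024-04-17│Tokyo │Closed                      
2024-03-01│London│Closed                      
2024-08-05│Paris │Pending                     
2024-07-28│Tokyo │Pending                     
2024-05-20│Berlin│Closed                      
2024-06-01│Tokyo │Closed                      
2024-07-07│Paris │Pending                     
2024-06-12│London│Active                      
2024-10-24│Paris │Active                      
2024-07-13│Tokyo │Inactive                    
                                              


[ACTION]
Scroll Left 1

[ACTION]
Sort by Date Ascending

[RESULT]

Date     ▲│City  │Status                      
──────────┼──────┼────────                    
2024-03-01│London│Pending                     
2024-03-01│London│Closed                      
2024-04-17│Tokyo │Closed                      
2024-05-07│NYC   │Closed                      
2024-05-20│Berlin│Closed                      
2024-05-24│London│Active                      
2024-06-01│Tokyo │Closed                      
2024-06-12│London│Active                      
2024-07-07│Paris │Pending                     
2024-07-13│Tokyo │Inactive                    
2024-07-28│London│Inactive                    
2024-07-28│Tokyo │Pending                     
2024-08-05│Paris │Pending                     
2024-08-15│Sydney│Inactive                    
2024-08-21│NYC   │Closed                      
2024-09-09│London│Inactive                    
2024-10-24│Paris │Active                      
                                              


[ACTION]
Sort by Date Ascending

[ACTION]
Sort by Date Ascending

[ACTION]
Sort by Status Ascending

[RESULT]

Date      │City  │Status ▲                    
──────────┼──────┼────────                    
2024-05-24│London│Active                      
2024-06-12│London│Active                      
2024-10-24│Paris │Active                      
2024-03-01│London│Closed                      
2024-04-17│Tokyo │Closed                      
2024-05-07│NYC   │Closed                      
2024-05-20│Berlin│Closed                      
2024-06-01│Tokyo │Closed                      
2024-08-21│NYC   │Closed                      
2024-07-13│Tokyo │Inactive                    
2024-07-28│London│Inactive                    
2024-08-15│Sydney│Inactive                    
2024-09-09│London│Inactive                    
2024-03-01│London│Pending                     
2024-07-07│Paris │Pending                     
2024-07-28│Tokyo │Pending                     
2024-08-05│Paris │Pending                     
                                              


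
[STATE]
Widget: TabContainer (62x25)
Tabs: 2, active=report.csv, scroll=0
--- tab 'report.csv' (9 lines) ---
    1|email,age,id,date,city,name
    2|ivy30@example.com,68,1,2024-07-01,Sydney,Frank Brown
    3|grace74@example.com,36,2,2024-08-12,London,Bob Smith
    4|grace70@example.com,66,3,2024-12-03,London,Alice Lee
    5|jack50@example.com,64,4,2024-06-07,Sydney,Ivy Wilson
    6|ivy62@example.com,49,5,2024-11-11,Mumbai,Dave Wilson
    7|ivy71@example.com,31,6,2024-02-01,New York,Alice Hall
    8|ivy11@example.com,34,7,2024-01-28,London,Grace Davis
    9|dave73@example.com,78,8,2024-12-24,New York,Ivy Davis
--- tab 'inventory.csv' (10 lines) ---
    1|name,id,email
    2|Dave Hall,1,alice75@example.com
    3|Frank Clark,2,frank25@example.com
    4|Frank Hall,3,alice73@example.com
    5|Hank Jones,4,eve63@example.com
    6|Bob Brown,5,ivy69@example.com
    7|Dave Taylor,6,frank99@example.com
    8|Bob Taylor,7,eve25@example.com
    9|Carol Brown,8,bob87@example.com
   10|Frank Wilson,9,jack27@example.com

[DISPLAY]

[report.csv]│ inventory.csv                                   
──────────────────────────────────────────────────────────────
email,age,id,date,city,name                                   
ivy30@example.com,68,1,2024-07-01,Sydney,Frank Brown          
grace74@example.com,36,2,2024-08-12,London,Bob Smith          
grace70@example.com,66,3,2024-12-03,London,Alice Lee          
jack50@example.com,64,4,2024-06-07,Sydney,Ivy Wilson          
ivy62@example.com,49,5,2024-11-11,Mumbai,Dave Wilson          
ivy71@example.com,31,6,2024-02-01,New York,Alice Hall         
ivy11@example.com,34,7,2024-01-28,London,Grace Davis          
dave73@example.com,78,8,2024-12-24,New York,Ivy Davis         
                                                              
                                                              
                                                              
                                                              
                                                              
                                                              
                                                              
                                                              
                                                              
                                                              
                                                              
                                                              
                                                              
                                                              


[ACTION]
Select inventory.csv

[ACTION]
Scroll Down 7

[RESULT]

 report.csv │[inventory.csv]                                  
──────────────────────────────────────────────────────────────
Bob Taylor,7,eve25@example.com                                
Carol Brown,8,bob87@example.com                               
Frank Wilson,9,jack27@example.com                             
                                                              
                                                              
                                                              
                                                              
                                                              
                                                              
                                                              
                                                              
                                                              
                                                              
                                                              
                                                              
                                                              
                                                              
                                                              
                                                              
                                                              
                                                              
                                                              
                                                              


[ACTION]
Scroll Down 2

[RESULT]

 report.csv │[inventory.csv]                                  
──────────────────────────────────────────────────────────────
Frank Wilson,9,jack27@example.com                             
                                                              
                                                              
                                                              
                                                              
                                                              
                                                              
                                                              
                                                              
                                                              
                                                              
                                                              
                                                              
                                                              
                                                              
                                                              
                                                              
                                                              
                                                              
                                                              
                                                              
                                                              
                                                              


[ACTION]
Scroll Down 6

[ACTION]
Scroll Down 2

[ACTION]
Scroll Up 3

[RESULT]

 report.csv │[inventory.csv]                                  
──────────────────────────────────────────────────────────────
Dave Taylor,6,frank99@example.com                             
Bob Taylor,7,eve25@example.com                                
Carol Brown,8,bob87@example.com                               
Frank Wilson,9,jack27@example.com                             
                                                              
                                                              
                                                              
                                                              
                                                              
                                                              
                                                              
                                                              
                                                              
                                                              
                                                              
                                                              
                                                              
                                                              
                                                              
                                                              
                                                              
                                                              
                                                              


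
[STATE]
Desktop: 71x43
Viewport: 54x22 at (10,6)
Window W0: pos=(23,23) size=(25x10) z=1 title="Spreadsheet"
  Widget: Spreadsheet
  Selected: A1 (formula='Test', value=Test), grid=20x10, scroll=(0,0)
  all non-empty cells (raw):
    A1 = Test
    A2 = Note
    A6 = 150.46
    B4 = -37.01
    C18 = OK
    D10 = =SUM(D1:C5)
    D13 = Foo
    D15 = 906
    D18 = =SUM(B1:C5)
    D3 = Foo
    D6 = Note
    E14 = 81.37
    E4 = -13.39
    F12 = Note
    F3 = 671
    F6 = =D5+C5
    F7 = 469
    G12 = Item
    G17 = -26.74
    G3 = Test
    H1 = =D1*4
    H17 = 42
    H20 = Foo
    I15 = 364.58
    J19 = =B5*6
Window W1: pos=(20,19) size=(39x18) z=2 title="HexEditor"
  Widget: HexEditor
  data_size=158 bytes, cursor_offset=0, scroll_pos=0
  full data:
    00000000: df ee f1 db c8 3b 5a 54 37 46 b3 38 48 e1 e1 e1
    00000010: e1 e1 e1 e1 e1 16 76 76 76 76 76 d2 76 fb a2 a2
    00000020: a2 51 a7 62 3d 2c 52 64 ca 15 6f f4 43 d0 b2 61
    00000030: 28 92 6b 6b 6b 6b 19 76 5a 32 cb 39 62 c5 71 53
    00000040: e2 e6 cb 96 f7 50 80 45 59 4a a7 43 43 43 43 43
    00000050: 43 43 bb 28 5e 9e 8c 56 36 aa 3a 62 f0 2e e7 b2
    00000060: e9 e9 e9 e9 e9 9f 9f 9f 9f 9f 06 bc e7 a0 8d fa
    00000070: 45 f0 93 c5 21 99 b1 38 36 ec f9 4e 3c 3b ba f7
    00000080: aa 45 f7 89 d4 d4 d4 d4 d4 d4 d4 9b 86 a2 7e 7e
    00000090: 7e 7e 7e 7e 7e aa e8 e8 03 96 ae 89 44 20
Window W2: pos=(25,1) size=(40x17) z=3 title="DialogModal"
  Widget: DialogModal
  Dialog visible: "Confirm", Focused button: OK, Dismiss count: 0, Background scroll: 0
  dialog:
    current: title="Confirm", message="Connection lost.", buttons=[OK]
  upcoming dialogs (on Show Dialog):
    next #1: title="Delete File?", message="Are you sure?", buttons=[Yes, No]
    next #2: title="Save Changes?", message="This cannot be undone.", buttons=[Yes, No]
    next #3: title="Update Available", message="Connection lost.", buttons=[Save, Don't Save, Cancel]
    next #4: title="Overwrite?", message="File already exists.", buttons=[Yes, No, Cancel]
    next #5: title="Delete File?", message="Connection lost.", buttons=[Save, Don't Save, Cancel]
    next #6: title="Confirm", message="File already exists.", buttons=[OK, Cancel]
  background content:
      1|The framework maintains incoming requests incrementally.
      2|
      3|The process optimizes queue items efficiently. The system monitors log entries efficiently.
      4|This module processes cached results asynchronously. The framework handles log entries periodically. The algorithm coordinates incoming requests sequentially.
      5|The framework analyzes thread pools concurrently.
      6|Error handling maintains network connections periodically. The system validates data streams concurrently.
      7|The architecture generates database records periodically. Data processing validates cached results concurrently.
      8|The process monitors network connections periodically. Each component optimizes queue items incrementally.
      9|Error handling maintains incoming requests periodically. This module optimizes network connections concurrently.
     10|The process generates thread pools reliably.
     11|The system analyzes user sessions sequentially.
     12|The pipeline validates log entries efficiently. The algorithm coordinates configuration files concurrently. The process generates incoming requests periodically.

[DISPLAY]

               ┃The process optimizes queue items effi
               ┃This module processes cached results a
               ┃The frame┌──────────────────┐ pools co
               ┃Error han│     Confirm      │ork conne
               ┃The archi│ Connection lost. │tabase re
               ┃The proce│       [OK]       │connectio
               ┃Error han└──────────────────┘ming requ
               ┃The process generates thread pools rel
               ┃The system analyzes user sessions sequ
               ┃The pipeline validates log entries eff
               ┃                                      
               ┗━━━━━━━━━━━━━━━━━━━━━━━━━━━━━━━━━━━━━━
                                                      
          ┏━━━━━━━━━━━━━━━━━━━━━━━━━━━━━━━━━━━━━┓     
          ┃ HexEditor                           ┃     
          ┠─────────────────────────────────────┨     
          ┃00000000  DF ee f1 db c8 3b 5a 54  37┃     
          ┃00000010  e1 e1 e1 e1 e1 16 76 76  76┃     
          ┃00000020  a2 51 a7 62 3d 2c 52 64  ca┃     
          ┃00000030  28 92 6b 6b 6b 6b 19 76  5a┃     
          ┃00000040  e2 e6 cb 96 f7 50 80 45  59┃     
          ┃00000050  43 43 bb 28 5e 9e 8c 56  36┃     


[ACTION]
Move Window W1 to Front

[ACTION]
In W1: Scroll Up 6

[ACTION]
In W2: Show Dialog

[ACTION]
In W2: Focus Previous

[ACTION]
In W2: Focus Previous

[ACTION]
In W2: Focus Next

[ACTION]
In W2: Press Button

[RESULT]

               ┃The process optimizes queue items effi
               ┃This module processes cached results a
               ┃The framework analyzes thread pools co
               ┃Error handling maintains network conne
               ┃The architecture generates database re
               ┃The process monitors network connectio
               ┃Error handling maintains incoming requ
               ┃The process generates thread pools rel
               ┃The system analyzes user sessions sequ
               ┃The pipeline validates log entries eff
               ┃                                      
               ┗━━━━━━━━━━━━━━━━━━━━━━━━━━━━━━━━━━━━━━
                                                      
          ┏━━━━━━━━━━━━━━━━━━━━━━━━━━━━━━━━━━━━━┓     
          ┃ HexEditor                           ┃     
          ┠─────────────────────────────────────┨     
          ┃00000000  DF ee f1 db c8 3b 5a 54  37┃     
          ┃00000010  e1 e1 e1 e1 e1 16 76 76  76┃     
          ┃00000020  a2 51 a7 62 3d 2c 52 64  ca┃     
          ┃00000030  28 92 6b 6b 6b 6b 19 76  5a┃     
          ┃00000040  e2 e6 cb 96 f7 50 80 45  59┃     
          ┃00000050  43 43 bb 28 5e 9e 8c 56  36┃     


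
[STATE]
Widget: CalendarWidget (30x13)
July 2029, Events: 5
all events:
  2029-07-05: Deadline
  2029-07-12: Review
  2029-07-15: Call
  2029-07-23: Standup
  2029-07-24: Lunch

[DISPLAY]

          July 2029           
Mo Tu We Th Fr Sa Su          
                   1          
 2  3  4  5*  6  7  8         
 9 10 11 12* 13 14 15*        
16 17 18 19 20 21 22          
23* 24* 25 26 27 28 29        
30 31                         
                              
                              
                              
                              
                              


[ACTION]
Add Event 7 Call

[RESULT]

          July 2029           
Mo Tu We Th Fr Sa Su          
                   1          
 2  3  4  5*  6  7*  8        
 9 10 11 12* 13 14 15*        
16 17 18 19 20 21 22          
23* 24* 25 26 27 28 29        
30 31                         
                              
                              
                              
                              
                              


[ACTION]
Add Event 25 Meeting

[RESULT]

          July 2029           
Mo Tu We Th Fr Sa Su          
                   1          
 2  3  4  5*  6  7*  8        
 9 10 11 12* 13 14 15*        
16 17 18 19 20 21 22          
23* 24* 25* 26 27 28 29       
30 31                         
                              
                              
                              
                              
                              


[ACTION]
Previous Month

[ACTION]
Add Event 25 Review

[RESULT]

          June 2029           
Mo Tu We Th Fr Sa Su          
             1  2  3          
 4  5  6  7  8  9 10          
11 12 13 14 15 16 17          
18 19 20 21 22 23 24          
25* 26 27 28 29 30            
                              
                              
                              
                              
                              
                              


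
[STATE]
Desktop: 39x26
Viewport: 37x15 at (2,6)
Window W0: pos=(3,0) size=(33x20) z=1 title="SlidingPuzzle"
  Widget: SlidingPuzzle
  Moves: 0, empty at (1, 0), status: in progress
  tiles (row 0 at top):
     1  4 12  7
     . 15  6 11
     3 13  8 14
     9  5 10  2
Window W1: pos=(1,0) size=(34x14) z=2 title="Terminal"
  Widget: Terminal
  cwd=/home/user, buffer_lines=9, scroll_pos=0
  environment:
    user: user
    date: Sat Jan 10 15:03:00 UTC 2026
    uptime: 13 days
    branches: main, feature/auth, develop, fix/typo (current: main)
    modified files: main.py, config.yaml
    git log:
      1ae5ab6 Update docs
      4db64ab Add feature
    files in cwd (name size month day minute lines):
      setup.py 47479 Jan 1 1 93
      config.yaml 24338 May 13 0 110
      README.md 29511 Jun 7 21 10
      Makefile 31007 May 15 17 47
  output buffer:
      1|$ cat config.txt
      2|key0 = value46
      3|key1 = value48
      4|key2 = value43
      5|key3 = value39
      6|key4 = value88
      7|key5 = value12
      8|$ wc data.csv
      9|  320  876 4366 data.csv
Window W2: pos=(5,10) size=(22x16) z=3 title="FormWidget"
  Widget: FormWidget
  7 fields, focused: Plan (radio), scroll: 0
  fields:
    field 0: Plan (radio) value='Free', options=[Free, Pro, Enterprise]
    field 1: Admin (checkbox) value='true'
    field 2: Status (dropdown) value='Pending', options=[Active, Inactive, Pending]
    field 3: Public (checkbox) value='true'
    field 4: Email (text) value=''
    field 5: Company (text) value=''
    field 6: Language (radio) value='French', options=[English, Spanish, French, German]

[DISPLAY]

key2 = value43                  ┃┃   
key3 = value39                  ┃┃   
key4 = value88                  ┃┃   
key5 = value12                  ┃┃   
$ w┏━━━━━━━━━━━━━━━━━━━━┓       ┃┃   
  3┃ FormWidget         ┃       ┃┃   
$ █┠────────────────────┨       ┃┃   
━━━┃> Plan:       (●) Fr┃━━━━━━━┛┃   
 ┃ ┃  Admin:      [x]   ┃        ┃   
 ┃ ┃  Status:     [Pen▼]┃        ┃   
 ┃ ┃  Public:     [x]   ┃        ┃   
 ┃ ┃  Email:      [    ]┃        ┃   
 ┃ ┃  Company:    [    ]┃        ┃   
 ┗━┃  Language:   ( ) En┃━━━━━━━━┛   
   ┃                    ┃            


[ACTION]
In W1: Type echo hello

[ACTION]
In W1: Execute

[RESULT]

key4 = value88                  ┃┃   
key5 = value12                  ┃┃   
$ wc data.csv                   ┃┃   
  320  876 4366 data.csv        ┃┃   
$ e┏━━━━━━━━━━━━━━━━━━━━┓       ┃┃   
hel┃ FormWidget         ┃       ┃┃   
$ █┠────────────────────┨       ┃┃   
━━━┃> Plan:       (●) Fr┃━━━━━━━┛┃   
 ┃ ┃  Admin:      [x]   ┃        ┃   
 ┃ ┃  Status:     [Pen▼]┃        ┃   
 ┃ ┃  Public:     [x]   ┃        ┃   
 ┃ ┃  Email:      [    ]┃        ┃   
 ┃ ┃  Company:    [    ]┃        ┃   
 ┗━┃  Language:   ( ) En┃━━━━━━━━┛   
   ┃                    ┃            


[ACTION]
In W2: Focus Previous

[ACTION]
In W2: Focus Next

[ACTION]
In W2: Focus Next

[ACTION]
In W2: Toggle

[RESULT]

key4 = value88                  ┃┃   
key5 = value12                  ┃┃   
$ wc data.csv                   ┃┃   
  320  876 4366 data.csv        ┃┃   
$ e┏━━━━━━━━━━━━━━━━━━━━┓       ┃┃   
hel┃ FormWidget         ┃       ┃┃   
$ █┠────────────────────┨       ┃┃   
━━━┃  Plan:       (●) Fr┃━━━━━━━┛┃   
 ┃ ┃> Admin:      [ ]   ┃        ┃   
 ┃ ┃  Status:     [Pen▼]┃        ┃   
 ┃ ┃  Public:     [x]   ┃        ┃   
 ┃ ┃  Email:      [    ]┃        ┃   
 ┃ ┃  Company:    [    ]┃        ┃   
 ┗━┃  Language:   ( ) En┃━━━━━━━━┛   
   ┃                    ┃            


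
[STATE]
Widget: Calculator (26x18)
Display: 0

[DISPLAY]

                         0
┌───┬───┬───┬───┐         
│ 7 │ 8 │ 9 │ ÷ │         
├───┼───┼───┼───┤         
│ 4 │ 5 │ 6 │ × │         
├───┼───┼───┼───┤         
│ 1 │ 2 │ 3 │ - │         
├───┼───┼───┼───┤         
│ 0 │ . │ = │ + │         
├───┼───┼───┼───┤         
│ C │ MC│ MR│ M+│         
└───┴───┴───┴───┘         
                          
                          
                          
                          
                          
                          


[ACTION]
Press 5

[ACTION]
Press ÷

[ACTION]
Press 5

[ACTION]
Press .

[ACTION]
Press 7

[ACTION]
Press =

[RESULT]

              0.8771929825
┌───┬───┬───┬───┐         
│ 7 │ 8 │ 9 │ ÷ │         
├───┼───┼───┼───┤         
│ 4 │ 5 │ 6 │ × │         
├───┼───┼───┼───┤         
│ 1 │ 2 │ 3 │ - │         
├───┼───┼───┼───┤         
│ 0 │ . │ = │ + │         
├───┼───┼───┼───┤         
│ C │ MC│ MR│ M+│         
└───┴───┴───┴───┘         
                          
                          
                          
                          
                          
                          
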